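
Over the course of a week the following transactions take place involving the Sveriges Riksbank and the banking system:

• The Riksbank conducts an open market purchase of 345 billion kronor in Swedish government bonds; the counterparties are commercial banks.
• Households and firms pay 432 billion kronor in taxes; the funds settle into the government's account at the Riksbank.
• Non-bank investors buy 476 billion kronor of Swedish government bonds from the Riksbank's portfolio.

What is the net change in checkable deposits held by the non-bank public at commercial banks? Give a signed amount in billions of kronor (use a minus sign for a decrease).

-908 billion

Riksbank balance sheet:
  Assets:      Securities −131B
  Liabilities: Bank reserves −563B, Government deposits +432B
Commercial banking system:
  Assets:      Reserves at CB −563B, Securities −345B
  Liabilities: Checkable deposits −908B
So the change in checkable deposits held by the non-bank public at commercial banks is -908 billion.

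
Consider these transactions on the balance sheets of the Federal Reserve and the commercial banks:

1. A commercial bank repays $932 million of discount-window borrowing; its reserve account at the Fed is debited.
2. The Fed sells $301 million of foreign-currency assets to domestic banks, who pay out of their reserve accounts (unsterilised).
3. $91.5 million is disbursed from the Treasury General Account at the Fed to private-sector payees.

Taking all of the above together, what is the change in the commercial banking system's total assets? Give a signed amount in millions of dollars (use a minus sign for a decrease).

-$840.5 million

Fed balance sheet:
  Assets:      Loans to banks −$932M, Foreign assets −$301M
  Liabilities: Bank reserves −$1141.5M, Government deposits −$91.5M
Commercial banking system:
  Assets:      Reserves at CB −$1141.5M, Foreign assets +$301M
  Liabilities: Checkable deposits +$91.5M, Borrowings from CB −$932M
Change in total bank assets = -$840.5 million.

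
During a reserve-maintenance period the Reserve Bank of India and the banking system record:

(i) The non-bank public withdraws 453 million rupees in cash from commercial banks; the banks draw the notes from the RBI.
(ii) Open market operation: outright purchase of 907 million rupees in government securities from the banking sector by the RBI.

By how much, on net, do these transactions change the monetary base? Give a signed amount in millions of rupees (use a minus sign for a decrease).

Currency withdrawal 453 million rupees: just a shift between currency and reserves — both are base money → 0.
OMO purchase (from banks) 907 million rupees: RBI balance sheet expands → +907M.
Net: 0 + 907 = +907 million.

+907 million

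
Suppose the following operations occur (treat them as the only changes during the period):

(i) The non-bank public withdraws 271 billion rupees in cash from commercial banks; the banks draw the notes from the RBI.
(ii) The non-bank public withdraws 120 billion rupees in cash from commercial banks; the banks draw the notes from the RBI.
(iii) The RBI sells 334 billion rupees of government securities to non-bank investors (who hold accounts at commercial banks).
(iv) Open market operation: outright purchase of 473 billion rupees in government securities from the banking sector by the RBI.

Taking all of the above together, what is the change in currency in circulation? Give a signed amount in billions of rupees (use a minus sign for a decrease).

+391 billion

RBI balance sheet:
  Assets:      Securities +139B
  Liabilities: Bank reserves −252B, Currency in circulation +391B
Commercial banking system:
  Assets:      Reserves at CB −252B, Securities −473B
  Liabilities: Checkable deposits −725B
So the change in currency in circulation is +391 billion.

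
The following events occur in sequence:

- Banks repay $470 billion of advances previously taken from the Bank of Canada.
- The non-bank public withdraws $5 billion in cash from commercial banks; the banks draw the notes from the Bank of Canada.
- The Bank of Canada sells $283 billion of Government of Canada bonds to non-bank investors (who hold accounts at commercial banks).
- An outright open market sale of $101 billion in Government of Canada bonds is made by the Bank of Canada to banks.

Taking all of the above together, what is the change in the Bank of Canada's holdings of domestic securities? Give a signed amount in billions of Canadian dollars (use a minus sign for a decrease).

-$384 billion

Discount-window repayment $470 billion: the Bank of Canada's securities portfolio is untouched → 0.
Currency withdrawal $5 billion: the Bank of Canada's securities portfolio is untouched → 0.
Asset sale (to non-banks) $283 billion: securities removed from the Bank of Canada's portfolio → −$283B.
OMO sale (to banks) $101 billion: securities removed from the Bank of Canada's portfolio → −$101B.
Net: 0 + 0 − 283 − 101 = -$384 billion.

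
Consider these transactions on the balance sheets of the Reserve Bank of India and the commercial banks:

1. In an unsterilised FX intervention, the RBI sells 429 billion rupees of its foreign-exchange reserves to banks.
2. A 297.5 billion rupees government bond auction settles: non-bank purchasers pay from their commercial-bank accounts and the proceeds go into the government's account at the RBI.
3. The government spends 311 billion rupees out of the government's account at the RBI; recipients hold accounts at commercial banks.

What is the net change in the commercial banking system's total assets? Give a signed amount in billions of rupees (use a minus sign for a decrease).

+13.5 billion

FX sale 429 billion rupees: just an asset swap on bank balance sheets → 0.
Government account inflow 297.5 billion rupees: bank balance sheets shrink → −297.5B.
Government spending 311 billion rupees: bank balance sheets expand → +311B.
Net: 0 − 297.5 + 311 = +13.5 billion.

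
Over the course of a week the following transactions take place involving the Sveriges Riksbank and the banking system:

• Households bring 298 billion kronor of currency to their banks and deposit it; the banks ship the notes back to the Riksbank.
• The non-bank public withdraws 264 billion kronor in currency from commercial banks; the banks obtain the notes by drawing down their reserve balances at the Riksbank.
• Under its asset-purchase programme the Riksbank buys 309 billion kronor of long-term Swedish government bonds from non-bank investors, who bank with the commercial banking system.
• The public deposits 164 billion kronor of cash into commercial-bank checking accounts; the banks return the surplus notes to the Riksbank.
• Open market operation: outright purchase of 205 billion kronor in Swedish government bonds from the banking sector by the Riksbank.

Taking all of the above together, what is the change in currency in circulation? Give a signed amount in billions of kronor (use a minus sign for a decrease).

-198 billion

Currency deposit 298 billion kronor: notes return to the central bank → −298B.
Currency withdrawal 264 billion kronor: notes leave the central bank → +264B.
Asset purchase (from non-banks) 309 billion kronor: no currency enters or leaves circulation → 0.
Currency deposit 164 billion kronor: notes return to the central bank → −164B.
OMO purchase (from banks) 205 billion kronor: no currency enters or leaves circulation → 0.
Net: −298 + 264 + 0 − 164 + 0 = -198 billion.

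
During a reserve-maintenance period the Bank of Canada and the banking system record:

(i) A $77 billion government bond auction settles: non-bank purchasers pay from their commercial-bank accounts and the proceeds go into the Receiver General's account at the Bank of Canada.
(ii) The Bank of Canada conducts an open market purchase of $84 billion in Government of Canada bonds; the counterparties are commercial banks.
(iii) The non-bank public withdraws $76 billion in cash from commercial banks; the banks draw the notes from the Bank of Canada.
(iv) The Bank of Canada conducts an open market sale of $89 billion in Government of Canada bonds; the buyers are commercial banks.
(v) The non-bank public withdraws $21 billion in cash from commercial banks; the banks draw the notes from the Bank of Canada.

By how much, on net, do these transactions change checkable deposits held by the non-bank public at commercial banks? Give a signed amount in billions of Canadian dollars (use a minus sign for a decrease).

Government account inflow $77 billion: non-bank counterparties' bank balances fall → −$77B.
OMO purchase (from banks) $84 billion: the counterparty is a bank, so public deposits are unchanged → 0.
Currency withdrawal $76 billion: non-bank counterparties' bank balances fall → −$76B.
OMO sale (to banks) $89 billion: the counterparty is a bank, so public deposits are unchanged → 0.
Currency withdrawal $21 billion: non-bank counterparties' bank balances fall → −$21B.
Net: −77 + 0 − 76 + 0 − 21 = -$174 billion.

-$174 billion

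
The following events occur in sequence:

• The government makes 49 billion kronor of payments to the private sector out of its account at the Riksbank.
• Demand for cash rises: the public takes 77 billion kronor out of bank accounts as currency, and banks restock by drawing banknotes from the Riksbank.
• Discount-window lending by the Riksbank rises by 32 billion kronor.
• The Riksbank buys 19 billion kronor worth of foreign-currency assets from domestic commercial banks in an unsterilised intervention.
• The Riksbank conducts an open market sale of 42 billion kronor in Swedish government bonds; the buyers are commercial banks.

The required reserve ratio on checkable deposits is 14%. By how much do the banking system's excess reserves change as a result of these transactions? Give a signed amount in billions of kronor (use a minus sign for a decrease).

Government spending 49 billion kronor: reserves +49B, deposits +49B.
Currency withdrawal 77 billion kronor: reserves −77B, deposits −77B.
Discount-window loan 32 billion kronor: reserves +32B, deposits 0.
FX purchase 19 billion kronor: reserves +19B, deposits 0.
OMO sale (to banks) 42 billion kronor: reserves −42B, deposits 0.
Totals: Δreserves = −19B, Δdeposits = −28B.
Δrequired reserves = 14% × −28B = −3.92B.
Δexcess reserves = Δreserves − Δrequired = −19B − (−3.92B) = -15.08 billion.

-15.08 billion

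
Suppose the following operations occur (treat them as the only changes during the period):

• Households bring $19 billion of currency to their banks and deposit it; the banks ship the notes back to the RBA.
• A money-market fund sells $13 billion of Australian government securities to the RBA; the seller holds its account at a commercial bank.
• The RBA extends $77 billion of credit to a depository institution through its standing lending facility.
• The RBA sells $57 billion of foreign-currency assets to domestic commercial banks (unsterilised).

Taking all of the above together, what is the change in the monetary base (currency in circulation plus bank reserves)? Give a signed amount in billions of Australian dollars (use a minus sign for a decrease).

+$33 billion

Currency deposit $19 billion: just a shift between currency and reserves — both are base money → 0.
Asset purchase (from non-banks) $13 billion: RBA balance sheet expands → +$13B.
Discount-window loan $77 billion: RBA balance sheet expands → +$77B.
FX sale $57 billion: RBA balance sheet contracts → −$57B.
Net: 0 + 13 + 77 − 57 = +$33 billion.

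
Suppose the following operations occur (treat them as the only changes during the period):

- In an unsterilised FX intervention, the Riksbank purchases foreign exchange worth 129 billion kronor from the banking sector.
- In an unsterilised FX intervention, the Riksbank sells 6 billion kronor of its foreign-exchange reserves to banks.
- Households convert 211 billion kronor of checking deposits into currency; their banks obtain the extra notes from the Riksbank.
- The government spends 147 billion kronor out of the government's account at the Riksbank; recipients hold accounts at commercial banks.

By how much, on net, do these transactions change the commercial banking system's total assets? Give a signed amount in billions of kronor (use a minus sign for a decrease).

FX purchase 129 billion kronor: just an asset swap on bank balance sheets → 0.
FX sale 6 billion kronor: just an asset swap on bank balance sheets → 0.
Currency withdrawal 211 billion kronor: bank balance sheets shrink → −211B.
Government spending 147 billion kronor: bank balance sheets expand → +147B.
Net: 0 + 0 − 211 + 147 = -64 billion.

-64 billion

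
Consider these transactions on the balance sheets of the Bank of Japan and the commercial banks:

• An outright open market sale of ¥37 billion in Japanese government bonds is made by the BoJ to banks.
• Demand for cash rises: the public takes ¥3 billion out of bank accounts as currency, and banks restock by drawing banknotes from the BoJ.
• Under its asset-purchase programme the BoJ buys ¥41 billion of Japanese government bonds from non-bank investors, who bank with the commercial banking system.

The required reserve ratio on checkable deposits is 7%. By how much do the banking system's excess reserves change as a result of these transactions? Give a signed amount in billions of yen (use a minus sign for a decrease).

-¥1.66 billion

OMO sale (to banks) ¥37 billion: reserves −¥37B, deposits 0.
Currency withdrawal ¥3 billion: reserves −¥3B, deposits −¥3B.
Asset purchase (from non-banks) ¥41 billion: reserves +¥41B, deposits +¥41B.
Totals: Δreserves = +¥1B, Δdeposits = +¥38B.
Δrequired reserves = 7% × +¥38B = +¥2.66B.
Δexcess reserves = Δreserves − Δrequired = +¥1B − (+¥2.66B) = -¥1.66 billion.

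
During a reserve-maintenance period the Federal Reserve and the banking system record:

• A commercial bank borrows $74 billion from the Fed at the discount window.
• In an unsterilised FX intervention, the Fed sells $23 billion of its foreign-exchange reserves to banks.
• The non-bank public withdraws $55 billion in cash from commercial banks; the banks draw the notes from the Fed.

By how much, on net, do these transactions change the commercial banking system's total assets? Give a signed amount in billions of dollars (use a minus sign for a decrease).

Fed balance sheet:
  Assets:      Loans to banks +$74B, Foreign assets −$23B
  Liabilities: Bank reserves −$4B, Currency in circulation +$55B
Commercial banking system:
  Assets:      Reserves at CB −$4B, Foreign assets +$23B
  Liabilities: Checkable deposits −$55B, Borrowings from CB +$74B
Change in total bank assets = +$19 billion.

+$19 billion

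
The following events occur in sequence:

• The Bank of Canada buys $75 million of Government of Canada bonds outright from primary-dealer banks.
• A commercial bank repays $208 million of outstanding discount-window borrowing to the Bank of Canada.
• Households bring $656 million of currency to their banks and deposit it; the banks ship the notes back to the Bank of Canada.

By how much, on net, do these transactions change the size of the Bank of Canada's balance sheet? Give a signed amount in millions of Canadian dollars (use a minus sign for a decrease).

-$133 million

OMO purchase (from banks) $75 million: a Bank of Canada asset is acquired → +$75M.
Discount-window repayment $208 million: a Bank of Canada asset is shed → −$208M.
Currency deposit $656 million: only the composition of liabilities changes → 0.
Net: 75 − 208 + 0 = -$133 million.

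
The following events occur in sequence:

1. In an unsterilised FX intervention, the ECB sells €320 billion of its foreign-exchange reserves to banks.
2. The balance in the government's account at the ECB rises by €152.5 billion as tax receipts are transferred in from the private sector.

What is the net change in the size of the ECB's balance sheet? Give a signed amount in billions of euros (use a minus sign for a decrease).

-€320 billion

FX sale €320 billion: an ECB asset is shed → −€320B.
Government account inflow €152.5 billion: only the composition of liabilities changes → 0.
Net: −320 + 0 = -€320 billion.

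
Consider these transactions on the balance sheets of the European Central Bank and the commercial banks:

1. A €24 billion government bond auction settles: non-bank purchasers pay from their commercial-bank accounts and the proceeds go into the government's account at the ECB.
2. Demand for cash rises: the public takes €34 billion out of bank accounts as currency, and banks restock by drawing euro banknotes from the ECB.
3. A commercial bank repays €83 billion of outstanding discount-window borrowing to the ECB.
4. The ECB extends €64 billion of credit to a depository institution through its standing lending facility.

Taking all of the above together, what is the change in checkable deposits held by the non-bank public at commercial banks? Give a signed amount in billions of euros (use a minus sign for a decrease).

ECB balance sheet:
  Assets:      Loans to banks −€19B
  Liabilities: Bank reserves −€77B, Currency in circulation +€34B, Government deposits +€24B
Commercial banking system:
  Assets:      Reserves at CB −€77B
  Liabilities: Checkable deposits −€58B, Borrowings from CB −€19B
So the change in checkable deposits held by the non-bank public at commercial banks is -€58 billion.

-€58 billion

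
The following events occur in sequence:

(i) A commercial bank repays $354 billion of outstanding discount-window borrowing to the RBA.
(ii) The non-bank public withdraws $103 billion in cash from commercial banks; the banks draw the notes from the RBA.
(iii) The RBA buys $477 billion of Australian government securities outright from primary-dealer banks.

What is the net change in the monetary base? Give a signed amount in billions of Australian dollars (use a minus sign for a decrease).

+$123 billion

RBA balance sheet:
  Assets:      Securities +$477B, Loans to banks −$354B
  Liabilities: Bank reserves +$20B, Currency in circulation +$103B
Monetary base = currency + reserves: +$103B + (+$20B) = +$123 billion.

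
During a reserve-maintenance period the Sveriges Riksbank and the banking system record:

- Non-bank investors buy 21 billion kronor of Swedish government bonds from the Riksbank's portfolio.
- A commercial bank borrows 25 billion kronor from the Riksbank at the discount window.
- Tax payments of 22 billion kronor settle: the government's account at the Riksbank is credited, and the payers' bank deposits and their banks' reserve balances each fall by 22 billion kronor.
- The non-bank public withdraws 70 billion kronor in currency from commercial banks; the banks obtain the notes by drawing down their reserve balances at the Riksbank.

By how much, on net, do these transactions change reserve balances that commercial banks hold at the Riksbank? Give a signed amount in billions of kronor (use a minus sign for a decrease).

Riksbank balance sheet:
  Assets:      Securities −21B, Loans to banks +25B
  Liabilities: Bank reserves −88B, Currency in circulation +70B, Government deposits +22B
Commercial banking system:
  Assets:      Reserves at CB −88B
  Liabilities: Checkable deposits −113B, Borrowings from CB +25B
So the change in reserve balances that commercial banks hold at the Riksbank is -88 billion.

-88 billion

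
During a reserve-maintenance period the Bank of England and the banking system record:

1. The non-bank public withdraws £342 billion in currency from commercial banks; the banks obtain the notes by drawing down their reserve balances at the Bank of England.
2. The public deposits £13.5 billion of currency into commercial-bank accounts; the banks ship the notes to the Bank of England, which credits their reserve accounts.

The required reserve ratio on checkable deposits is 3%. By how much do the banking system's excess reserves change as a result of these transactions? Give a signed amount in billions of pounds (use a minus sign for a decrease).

-£318.645 billion

Currency withdrawal £342 billion: reserves −£342B, deposits −£342B.
Currency deposit £13.5 billion: reserves +£13.5B, deposits +£13.5B.
Totals: Δreserves = −£328.5B, Δdeposits = −£328.5B.
Δrequired reserves = 3% × −£328.5B = −£9.855B.
Δexcess reserves = Δreserves − Δrequired = −£328.5B − (−£9.855B) = -£318.645 billion.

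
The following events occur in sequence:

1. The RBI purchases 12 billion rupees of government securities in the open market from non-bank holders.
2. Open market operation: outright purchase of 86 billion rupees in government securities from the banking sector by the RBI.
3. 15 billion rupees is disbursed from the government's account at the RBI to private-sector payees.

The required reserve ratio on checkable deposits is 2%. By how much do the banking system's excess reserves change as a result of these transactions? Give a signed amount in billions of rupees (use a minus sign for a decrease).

Asset purchase (from non-banks) 12 billion rupees: reserves +12B, deposits +12B.
OMO purchase (from banks) 86 billion rupees: reserves +86B, deposits 0.
Government spending 15 billion rupees: reserves +15B, deposits +15B.
Totals: Δreserves = +113B, Δdeposits = +27B.
Δrequired reserves = 2% × +27B = +0.54B.
Δexcess reserves = Δreserves − Δrequired = +113B − (+0.54B) = +112.46 billion.

+112.46 billion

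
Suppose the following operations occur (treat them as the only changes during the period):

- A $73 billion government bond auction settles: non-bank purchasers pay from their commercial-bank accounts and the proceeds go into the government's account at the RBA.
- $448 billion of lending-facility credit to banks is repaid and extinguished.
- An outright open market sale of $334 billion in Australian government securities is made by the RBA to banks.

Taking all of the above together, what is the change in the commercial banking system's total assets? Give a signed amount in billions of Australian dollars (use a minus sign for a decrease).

-$521 billion

RBA balance sheet:
  Assets:      Securities −$334B, Loans to banks −$448B
  Liabilities: Bank reserves −$855B, Government deposits +$73B
Commercial banking system:
  Assets:      Reserves at CB −$855B, Securities +$334B
  Liabilities: Checkable deposits −$73B, Borrowings from CB −$448B
Change in total bank assets = -$521 billion.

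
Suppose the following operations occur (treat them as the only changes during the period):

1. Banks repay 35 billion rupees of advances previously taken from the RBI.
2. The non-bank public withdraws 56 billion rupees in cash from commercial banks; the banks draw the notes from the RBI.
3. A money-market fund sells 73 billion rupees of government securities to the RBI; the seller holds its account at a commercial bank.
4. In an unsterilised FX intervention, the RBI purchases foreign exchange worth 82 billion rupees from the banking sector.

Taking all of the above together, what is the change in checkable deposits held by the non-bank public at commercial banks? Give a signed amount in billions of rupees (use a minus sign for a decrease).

+17 billion

Discount-window repayment 35 billion rupees: the counterparty is a bank, so public deposits are unchanged → 0.
Currency withdrawal 56 billion rupees: non-bank counterparties' bank balances fall → −56B.
Asset purchase (from non-banks) 73 billion rupees: non-bank counterparties' bank balances rise → +73B.
FX purchase 82 billion rupees: the counterparty is a bank, so public deposits are unchanged → 0.
Net: 0 − 56 + 73 + 0 = +17 billion.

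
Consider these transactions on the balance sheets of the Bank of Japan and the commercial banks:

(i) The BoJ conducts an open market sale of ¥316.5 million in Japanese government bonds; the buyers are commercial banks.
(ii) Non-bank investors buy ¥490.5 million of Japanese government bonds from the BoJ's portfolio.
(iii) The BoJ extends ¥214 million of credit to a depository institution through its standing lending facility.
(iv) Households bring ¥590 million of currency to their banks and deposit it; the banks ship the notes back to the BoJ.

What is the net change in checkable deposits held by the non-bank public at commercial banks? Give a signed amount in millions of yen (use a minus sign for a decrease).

OMO sale (to banks) ¥316.5 million: the counterparty is a bank, so public deposits are unchanged → 0.
Asset sale (to non-banks) ¥490.5 million: non-bank counterparties' bank balances fall → −¥490.5M.
Discount-window loan ¥214 million: the counterparty is a bank, so public deposits are unchanged → 0.
Currency deposit ¥590 million: non-bank counterparties' bank balances rise → +¥590M.
Net: 0 − 490.5 + 0 + 590 = +¥99.5 million.

+¥99.5 million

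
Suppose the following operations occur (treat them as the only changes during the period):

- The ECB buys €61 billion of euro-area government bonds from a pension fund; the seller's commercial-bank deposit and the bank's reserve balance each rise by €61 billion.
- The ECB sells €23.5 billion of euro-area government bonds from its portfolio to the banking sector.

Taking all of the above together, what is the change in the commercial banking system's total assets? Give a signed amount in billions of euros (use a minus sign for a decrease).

ECB balance sheet:
  Assets:      Securities +€37.5B
  Liabilities: Bank reserves +€37.5B
Commercial banking system:
  Assets:      Reserves at CB +€37.5B, Securities +€23.5B
  Liabilities: Checkable deposits +€61B
Change in total bank assets = +€61 billion.

+€61 billion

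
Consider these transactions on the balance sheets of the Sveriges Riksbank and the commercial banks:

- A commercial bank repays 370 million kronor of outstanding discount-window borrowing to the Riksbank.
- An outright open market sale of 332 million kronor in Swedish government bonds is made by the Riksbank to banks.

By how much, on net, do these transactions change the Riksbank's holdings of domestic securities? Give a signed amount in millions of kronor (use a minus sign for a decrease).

-332 million

Discount-window repayment 370 million kronor: the Riksbank's securities portfolio is untouched → 0.
OMO sale (to banks) 332 million kronor: securities removed from the Riksbank's portfolio → −332M.
Net: 0 − 332 = -332 million.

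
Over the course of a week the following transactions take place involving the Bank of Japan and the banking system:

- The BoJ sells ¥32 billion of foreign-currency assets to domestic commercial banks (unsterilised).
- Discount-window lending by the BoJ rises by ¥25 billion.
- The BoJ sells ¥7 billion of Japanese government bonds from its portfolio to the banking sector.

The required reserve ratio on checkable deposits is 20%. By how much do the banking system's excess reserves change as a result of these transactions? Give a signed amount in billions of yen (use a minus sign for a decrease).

-¥14 billion

FX sale ¥32 billion: reserves −¥32B, deposits 0.
Discount-window loan ¥25 billion: reserves +¥25B, deposits 0.
OMO sale (to banks) ¥7 billion: reserves −¥7B, deposits 0.
Totals: Δreserves = −¥14B, Δdeposits = 0.
Δrequired reserves = 20% × 0 = 0.
Δexcess reserves = Δreserves − Δrequired = −¥14B − (0) = -¥14 billion.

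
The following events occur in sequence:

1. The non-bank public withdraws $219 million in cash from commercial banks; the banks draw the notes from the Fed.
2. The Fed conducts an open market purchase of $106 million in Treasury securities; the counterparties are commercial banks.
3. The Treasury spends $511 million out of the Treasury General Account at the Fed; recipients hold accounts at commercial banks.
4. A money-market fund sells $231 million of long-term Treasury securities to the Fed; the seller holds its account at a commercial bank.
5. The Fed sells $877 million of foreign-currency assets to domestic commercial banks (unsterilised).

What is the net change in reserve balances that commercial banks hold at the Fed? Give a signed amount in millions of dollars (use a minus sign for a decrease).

Currency withdrawal $219 million: banks swap reserves for currency → −$219M.
OMO purchase (from banks) $106 million: the Fed pays by crediting reserve accounts → +$106M.
Government spending $511 million: government payments flow into bank reserve accounts → +$511M.
Asset purchase (from non-banks) $231 million: the Fed pays by crediting reserve accounts → +$231M.
FX sale $877 million: the buying banks pay out of their reserve balances → −$877M.
Net: −219 + 106 + 511 + 231 − 877 = -$248 million.

-$248 million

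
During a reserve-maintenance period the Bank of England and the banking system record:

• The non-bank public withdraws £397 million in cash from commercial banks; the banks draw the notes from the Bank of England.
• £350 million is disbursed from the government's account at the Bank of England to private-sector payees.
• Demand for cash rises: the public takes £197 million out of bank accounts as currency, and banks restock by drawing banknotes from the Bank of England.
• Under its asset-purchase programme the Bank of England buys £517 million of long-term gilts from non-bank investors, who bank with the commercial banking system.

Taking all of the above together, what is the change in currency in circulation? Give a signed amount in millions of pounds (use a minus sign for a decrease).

+£594 million

Bank of England balance sheet:
  Assets:      Securities +£517M
  Liabilities: Bank reserves +£273M, Currency in circulation +£594M, Government deposits −£350M
Commercial banking system:
  Assets:      Reserves at CB +£273M
  Liabilities: Checkable deposits +£273M
So the change in currency in circulation is +£594 million.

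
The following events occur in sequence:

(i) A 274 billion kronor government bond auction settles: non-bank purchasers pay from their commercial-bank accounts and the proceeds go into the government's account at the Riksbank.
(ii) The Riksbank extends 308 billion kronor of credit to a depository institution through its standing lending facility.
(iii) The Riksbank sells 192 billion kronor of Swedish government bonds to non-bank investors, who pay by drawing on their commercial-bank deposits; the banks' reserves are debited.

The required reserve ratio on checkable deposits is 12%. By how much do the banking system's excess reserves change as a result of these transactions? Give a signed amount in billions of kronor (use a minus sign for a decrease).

Government account inflow 274 billion kronor: reserves −274B, deposits −274B.
Discount-window loan 308 billion kronor: reserves +308B, deposits 0.
Asset sale (to non-banks) 192 billion kronor: reserves −192B, deposits −192B.
Totals: Δreserves = −158B, Δdeposits = −466B.
Δrequired reserves = 12% × −466B = −55.92B.
Δexcess reserves = Δreserves − Δrequired = −158B − (−55.92B) = -102.08 billion.

-102.08 billion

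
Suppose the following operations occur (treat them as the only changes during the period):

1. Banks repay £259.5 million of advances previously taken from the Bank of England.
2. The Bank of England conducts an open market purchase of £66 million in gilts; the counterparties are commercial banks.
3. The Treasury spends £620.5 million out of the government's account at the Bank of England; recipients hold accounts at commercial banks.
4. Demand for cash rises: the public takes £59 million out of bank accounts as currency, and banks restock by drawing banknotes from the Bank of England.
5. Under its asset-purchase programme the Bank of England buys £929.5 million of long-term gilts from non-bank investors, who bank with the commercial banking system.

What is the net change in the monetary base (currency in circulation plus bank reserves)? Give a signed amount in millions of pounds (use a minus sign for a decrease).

Discount-window repayment £259.5 million: Bank of England balance sheet contracts → −£259.5M.
OMO purchase (from banks) £66 million: Bank of England balance sheet expands → +£66M.
Government spending £620.5 million: a non-base liability converts back to reserves → +£620.5M.
Currency withdrawal £59 million: just a shift between currency and reserves — both are base money → 0.
Asset purchase (from non-banks) £929.5 million: Bank of England balance sheet expands → +£929.5M.
Net: −259.5 + 66 + 620.5 + 0 + 929.5 = +£1356.5 million.

+£1356.5 million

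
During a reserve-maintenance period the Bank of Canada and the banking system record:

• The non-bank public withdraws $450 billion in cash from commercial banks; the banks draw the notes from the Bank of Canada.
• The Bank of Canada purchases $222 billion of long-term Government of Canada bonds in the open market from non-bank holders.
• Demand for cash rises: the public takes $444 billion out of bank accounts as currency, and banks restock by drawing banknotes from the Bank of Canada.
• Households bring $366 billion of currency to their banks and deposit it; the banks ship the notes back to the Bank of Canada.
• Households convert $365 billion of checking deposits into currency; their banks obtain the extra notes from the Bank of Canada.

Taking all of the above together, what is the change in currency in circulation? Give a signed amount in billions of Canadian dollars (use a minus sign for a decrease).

Currency withdrawal $450 billion: notes leave the central bank → +$450B.
Asset purchase (from non-banks) $222 billion: no currency enters or leaves circulation → 0.
Currency withdrawal $444 billion: notes leave the central bank → +$444B.
Currency deposit $366 billion: notes return to the central bank → −$366B.
Currency withdrawal $365 billion: notes leave the central bank → +$365B.
Net: 450 + 0 + 444 − 366 + 365 = +$893 billion.

+$893 billion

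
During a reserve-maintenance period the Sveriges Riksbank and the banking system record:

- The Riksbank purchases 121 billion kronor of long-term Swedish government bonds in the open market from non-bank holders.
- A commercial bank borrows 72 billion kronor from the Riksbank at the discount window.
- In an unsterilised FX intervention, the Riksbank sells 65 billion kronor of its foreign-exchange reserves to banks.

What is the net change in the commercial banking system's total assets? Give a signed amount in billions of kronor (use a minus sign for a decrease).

+193 billion

Riksbank balance sheet:
  Assets:      Securities +121B, Loans to banks +72B, Foreign assets −65B
  Liabilities: Bank reserves +128B
Commercial banking system:
  Assets:      Reserves at CB +128B, Foreign assets +65B
  Liabilities: Checkable deposits +121B, Borrowings from CB +72B
Change in total bank assets = +193 billion.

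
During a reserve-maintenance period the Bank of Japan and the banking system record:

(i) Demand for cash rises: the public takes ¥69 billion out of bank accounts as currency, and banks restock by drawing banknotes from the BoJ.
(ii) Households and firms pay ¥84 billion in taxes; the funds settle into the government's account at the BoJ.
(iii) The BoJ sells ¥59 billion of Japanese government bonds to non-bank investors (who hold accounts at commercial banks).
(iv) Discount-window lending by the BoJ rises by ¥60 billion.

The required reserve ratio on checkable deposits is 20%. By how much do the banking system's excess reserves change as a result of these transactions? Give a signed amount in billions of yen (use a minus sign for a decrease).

-¥109.6 billion

Currency withdrawal ¥69 billion: reserves −¥69B, deposits −¥69B.
Government account inflow ¥84 billion: reserves −¥84B, deposits −¥84B.
Asset sale (to non-banks) ¥59 billion: reserves −¥59B, deposits −¥59B.
Discount-window loan ¥60 billion: reserves +¥60B, deposits 0.
Totals: Δreserves = −¥152B, Δdeposits = −¥212B.
Δrequired reserves = 20% × −¥212B = −¥42.4B.
Δexcess reserves = Δreserves − Δrequired = −¥152B − (−¥42.4B) = -¥109.6 billion.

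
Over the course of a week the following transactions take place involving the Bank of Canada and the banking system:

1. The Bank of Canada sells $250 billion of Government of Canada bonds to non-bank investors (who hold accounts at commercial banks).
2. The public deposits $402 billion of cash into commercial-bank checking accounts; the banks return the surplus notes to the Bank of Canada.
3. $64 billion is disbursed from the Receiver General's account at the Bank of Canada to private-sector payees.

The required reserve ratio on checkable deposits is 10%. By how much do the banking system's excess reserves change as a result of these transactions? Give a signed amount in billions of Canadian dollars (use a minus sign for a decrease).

+$194.4 billion

Asset sale (to non-banks) $250 billion: reserves −$250B, deposits −$250B.
Currency deposit $402 billion: reserves +$402B, deposits +$402B.
Government spending $64 billion: reserves +$64B, deposits +$64B.
Totals: Δreserves = +$216B, Δdeposits = +$216B.
Δrequired reserves = 10% × +$216B = +$21.6B.
Δexcess reserves = Δreserves − Δrequired = +$216B − (+$21.6B) = +$194.4 billion.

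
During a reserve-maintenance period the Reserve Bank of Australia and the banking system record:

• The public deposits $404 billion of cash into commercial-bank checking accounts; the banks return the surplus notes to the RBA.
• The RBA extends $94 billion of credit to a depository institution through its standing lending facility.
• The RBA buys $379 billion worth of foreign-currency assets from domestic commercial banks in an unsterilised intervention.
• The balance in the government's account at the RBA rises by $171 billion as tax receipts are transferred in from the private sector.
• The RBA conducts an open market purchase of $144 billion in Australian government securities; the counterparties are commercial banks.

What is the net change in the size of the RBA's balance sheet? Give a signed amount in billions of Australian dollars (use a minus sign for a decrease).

RBA balance sheet:
  Assets:      Securities +$144B, Loans to banks +$94B, Foreign assets +$379B
  Liabilities: Bank reserves +$850B, Currency in circulation −$404B, Government deposits +$171B
Commercial banking system:
  Assets:      Reserves at CB +$850B, Securities −$144B, Foreign assets −$379B
  Liabilities: Checkable deposits +$233B, Borrowings from CB +$94B
Change in total RBA assets = +$617 billion.

+$617 billion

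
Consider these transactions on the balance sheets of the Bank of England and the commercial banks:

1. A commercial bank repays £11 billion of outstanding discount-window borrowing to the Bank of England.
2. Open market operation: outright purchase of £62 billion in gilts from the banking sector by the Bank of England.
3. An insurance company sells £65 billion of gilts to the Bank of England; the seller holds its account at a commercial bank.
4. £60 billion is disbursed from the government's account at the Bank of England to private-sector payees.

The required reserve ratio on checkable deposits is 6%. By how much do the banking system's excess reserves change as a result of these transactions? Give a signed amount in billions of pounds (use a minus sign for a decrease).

+£168.5 billion

Discount-window repayment £11 billion: reserves −£11B, deposits 0.
OMO purchase (from banks) £62 billion: reserves +£62B, deposits 0.
Asset purchase (from non-banks) £65 billion: reserves +£65B, deposits +£65B.
Government spending £60 billion: reserves +£60B, deposits +£60B.
Totals: Δreserves = +£176B, Δdeposits = +£125B.
Δrequired reserves = 6% × +£125B = +£7.5B.
Δexcess reserves = Δreserves − Δrequired = +£176B − (+£7.5B) = +£168.5 billion.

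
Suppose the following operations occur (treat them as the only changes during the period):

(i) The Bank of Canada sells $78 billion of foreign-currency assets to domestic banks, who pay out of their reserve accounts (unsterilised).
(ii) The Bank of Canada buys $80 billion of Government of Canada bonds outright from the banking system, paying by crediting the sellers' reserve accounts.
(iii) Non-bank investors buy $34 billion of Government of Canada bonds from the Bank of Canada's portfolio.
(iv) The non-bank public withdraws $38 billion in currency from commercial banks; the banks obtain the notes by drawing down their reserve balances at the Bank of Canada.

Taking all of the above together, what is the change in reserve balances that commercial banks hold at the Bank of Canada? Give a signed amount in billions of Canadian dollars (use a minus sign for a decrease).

FX sale $78 billion: the buying banks pay out of their reserve balances → −$78B.
OMO purchase (from banks) $80 billion: the Bank of Canada pays by crediting reserve accounts → +$80B.
Asset sale (to non-banks) $34 billion: the non-bank buyers' banks settle from reserves → −$34B.
Currency withdrawal $38 billion: banks swap reserves for currency → −$38B.
Net: −78 + 80 − 34 − 38 = -$70 billion.

-$70 billion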